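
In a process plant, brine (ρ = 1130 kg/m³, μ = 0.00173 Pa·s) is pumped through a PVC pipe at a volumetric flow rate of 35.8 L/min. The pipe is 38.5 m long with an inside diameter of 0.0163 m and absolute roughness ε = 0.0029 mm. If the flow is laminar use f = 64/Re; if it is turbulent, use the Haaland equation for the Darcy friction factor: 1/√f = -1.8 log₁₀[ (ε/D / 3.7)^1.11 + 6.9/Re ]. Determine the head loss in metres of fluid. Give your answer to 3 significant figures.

h_f ≈ 23.2 m

Q = 35.8 L/min = 35.8/60000 = 0.0005967 m³/s.
Cross-sectional area A = πD²/4 = π(0.0163)²/4 = 0.0002087 m²; mean velocity V = Q/A = 0.0005967/0.0002087 = 2.859 m/s.
Reynolds number Re = ρVD/μ = 1130 · 2.859 · 0.0163 / 0.00173 = 3.044e+04.
Re > 4000 → turbulent. Relative roughness ε/D = 2.9e-06/0.0163 = 0.000178. Haaland: 1/√f = -1.8 log₁₀[(0.000178/3.7)^1.11 + 6.9/3.044e+04] = -1.8 log₁₀[1.61e-05 + 0.000227] = 6.507, so f = 0.02362.
Darcy-Weisbach: ΔP = f(L/D)(ρV²/2) = 0.02362·(38.5/0.0163)·(1130·2.859²/2) = 0.02362·2362·4619 = 2.577e+05 Pa.
Head loss h_f = ΔP/(ρg) = 2.577e+05/(1130·9.81) = 23.2 m.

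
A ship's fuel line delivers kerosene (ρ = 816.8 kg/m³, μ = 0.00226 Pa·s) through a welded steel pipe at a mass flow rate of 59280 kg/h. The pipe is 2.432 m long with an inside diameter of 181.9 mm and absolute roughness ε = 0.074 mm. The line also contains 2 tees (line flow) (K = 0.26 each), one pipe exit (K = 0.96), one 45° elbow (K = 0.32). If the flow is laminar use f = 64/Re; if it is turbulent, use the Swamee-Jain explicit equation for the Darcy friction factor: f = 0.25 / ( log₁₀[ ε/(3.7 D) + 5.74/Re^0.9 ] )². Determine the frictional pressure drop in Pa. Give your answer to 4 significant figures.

ṁ = 59280 kg/h = 59280/3600 = 16.47 kg/s.
A = πD²/4 = π(0.1819)²/4 = 0.02599 m²; mean velocity V = ṁ/(ρA) = 16.47/(816.8 · 0.02599) = 0.7758 m/s.
Reynolds number Re = ρVD/μ = 816.8 · 0.7758 · 0.1819 / 0.00226 = 5.1e+04.
Re > 4000 → turbulent. Relative roughness ε/D = 7.4e-05/0.1819 = 0.000407. Swamee-Jain: f = 0.25/(log₁₀[0.000407/3.7 + 5.74/5.1e+04^0.9])² = 0.25/(log₁₀[0.00011 + 0.000333])² = 0.25/(-3.354)² = 0.02222.
Total minor-loss coefficient ΣK = 2·0.26 + 1·0.96 + 1·0.32 = 1.8.
ΔP = [f·L/D + ΣK]·(ρV²/2) = [0.02222·2.432/0.1819 + 1.8]·(816.8·0.7758²/2) = [0.2971 + 1.8]·245.8 = 515.4 Pa.

ΔP ≈ 515.4 Pa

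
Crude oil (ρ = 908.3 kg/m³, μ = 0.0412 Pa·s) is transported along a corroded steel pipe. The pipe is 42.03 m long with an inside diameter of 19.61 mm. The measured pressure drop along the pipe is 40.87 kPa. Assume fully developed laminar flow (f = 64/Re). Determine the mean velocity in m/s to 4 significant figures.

For laminar flow, f = 64/Re with Re = ρVD/μ, so Darcy-Weisbach reduces to ΔP = 32μLV/D². Solving for V: V = ΔP·D²/(32μL) = 4.087e+04·(0.01961)²/(32·0.0412·42.03) = 0.2836 m/s.
Check: Re = ρVD/μ = 908.3·0.2836·0.01961/0.0412 = 122.6 < 2300, so the laminar assumption holds.

V ≈ 0.2836 m/s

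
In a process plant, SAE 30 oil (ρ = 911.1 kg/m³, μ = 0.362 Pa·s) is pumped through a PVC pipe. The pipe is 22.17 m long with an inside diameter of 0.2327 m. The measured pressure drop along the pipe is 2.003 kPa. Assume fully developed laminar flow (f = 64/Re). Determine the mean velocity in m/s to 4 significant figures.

For laminar flow, f = 64/Re with Re = ρVD/μ, so Darcy-Weisbach reduces to ΔP = 32μLV/D². Solving for V: V = ΔP·D²/(32μL) = 2003·(0.2327)²/(32·0.362·22.17) = 0.4223 m/s.
Check: Re = ρVD/μ = 911.1·0.4223·0.2327/0.362 = 247.3 < 2300, so the laminar assumption holds.

V ≈ 0.4223 m/s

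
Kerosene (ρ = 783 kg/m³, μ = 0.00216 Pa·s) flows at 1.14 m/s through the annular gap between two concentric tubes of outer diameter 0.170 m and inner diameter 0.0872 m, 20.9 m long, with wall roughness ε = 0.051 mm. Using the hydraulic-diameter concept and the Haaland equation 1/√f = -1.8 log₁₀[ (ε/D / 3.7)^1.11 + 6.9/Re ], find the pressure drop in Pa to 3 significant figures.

Hydraulic diameter D_h = 4A/P = D_o - D_i = 0.17 - 0.0872 = 0.0828 m.
Re = ρVD_h/μ = 783·1.14·0.0828/0.00216 = 3.422e+04.
ε/D_h = 5.1e-05/0.0828 = 0.000616; Haaland gives 1/√f = -1.8 log₁₀[6.39e-05+0.000202] = 6.436, so f = 0.02414.
ΔP = f(L/D_h)(ρV²/2) = 0.02414·20.9/0.0828·508.8 = 3100 Pa.

ΔP ≈ 3100 Pa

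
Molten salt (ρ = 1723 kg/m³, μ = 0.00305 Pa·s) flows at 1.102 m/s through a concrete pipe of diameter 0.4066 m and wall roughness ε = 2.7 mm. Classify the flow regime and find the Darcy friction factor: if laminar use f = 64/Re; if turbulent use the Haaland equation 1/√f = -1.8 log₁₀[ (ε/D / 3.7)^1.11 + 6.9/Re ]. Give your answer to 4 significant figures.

f ≈ 0.03351

Re = ρVD/μ = 1723·1.102·0.4066/0.00305 = 2.531e+05.
Re > 4000 → turbulent. ε/D = 0.0027/0.4066 = 0.00664; Haaland: 1/√f = -1.8 log₁₀[0.000895 + 2.73e-05] = 5.463, so f = 0.03351.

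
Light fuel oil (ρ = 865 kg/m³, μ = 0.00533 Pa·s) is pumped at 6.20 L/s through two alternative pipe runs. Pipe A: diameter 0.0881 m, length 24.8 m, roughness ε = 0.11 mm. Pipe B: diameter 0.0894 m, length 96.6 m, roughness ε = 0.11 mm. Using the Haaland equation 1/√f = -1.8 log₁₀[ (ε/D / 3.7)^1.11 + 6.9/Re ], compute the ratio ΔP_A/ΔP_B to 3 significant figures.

ΔP_A/ΔP_B ≈ 0.276

Pipe A: V = Q/A = 0.0062/0.006096 = 1.017 m/s; Re = 1.454e+04; ε/D = 0.00125; Haaland → f = 0.02993; ΔP_A = f(L/D)(ρV²/2) = 3769 Pa.
Pipe B: V = Q/A = 0.0062/0.006277 = 0.9877 m/s; Re = 1.433e+04; ε/D = 0.00123; Haaland → f = 0.02999; ΔP_B = f(L/D)(ρV²/2) = 1.367e+04 Pa.
ΔP_A/ΔP_B = 3769/1.367e+04 = 0.276.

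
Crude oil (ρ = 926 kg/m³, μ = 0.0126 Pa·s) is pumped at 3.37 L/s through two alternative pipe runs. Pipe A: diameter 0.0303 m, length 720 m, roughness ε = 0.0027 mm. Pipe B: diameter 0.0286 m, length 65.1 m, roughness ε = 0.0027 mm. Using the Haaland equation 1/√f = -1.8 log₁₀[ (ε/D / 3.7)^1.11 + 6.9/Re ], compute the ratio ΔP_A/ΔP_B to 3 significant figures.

ΔP_A/ΔP_B ≈ 8.41

Pipe A: V = Q/A = 0.00337/0.0007211 = 4.674 m/s; Re = 1.041e+04; ε/D = 8.91e-05; Haaland → f = 0.03064; ΔP_A = f(L/D)(ρV²/2) = 7.364e+06 Pa.
Pipe B: V = Q/A = 0.00337/0.0006424 = 5.246 m/s; Re = 1.103e+04; ε/D = 9.44e-05; Haaland → f = 0.03018; ΔP_B = f(L/D)(ρV²/2) = 8.752e+05 Pa.
ΔP_A/ΔP_B = 7.364e+06/8.752e+05 = 8.41.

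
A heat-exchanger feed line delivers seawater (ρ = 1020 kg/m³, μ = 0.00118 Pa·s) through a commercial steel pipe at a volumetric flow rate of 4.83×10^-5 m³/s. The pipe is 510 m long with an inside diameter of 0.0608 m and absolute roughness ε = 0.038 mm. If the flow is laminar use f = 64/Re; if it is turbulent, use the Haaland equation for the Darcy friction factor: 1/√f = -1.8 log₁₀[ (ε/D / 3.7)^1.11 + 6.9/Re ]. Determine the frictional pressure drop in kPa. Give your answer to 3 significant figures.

Cross-sectional area A = πD²/4 = π(0.0608)²/4 = 0.002903 m²; mean velocity V = Q/A = 4.83e-05/0.002903 = 0.01664 m/s.
Reynolds number Re = ρVD/μ = 1020 · 0.01664 · 0.0608 / 0.00118 = 874.3.
Re < 2300 → laminar flow, so f = 64/Re = 64/874.3 = 0.0732 (the turbulent correlation is not needed).
Darcy-Weisbach: ΔP = f(L/D)(ρV²/2) = 0.0732·(510/0.0608)·(1020·0.01664²/2) = 0.0732·8388·0.1411 = 86.67 Pa.
ΔP = 86.67 Pa = 0.0867 kPa.

ΔP ≈ 0.0867 kPa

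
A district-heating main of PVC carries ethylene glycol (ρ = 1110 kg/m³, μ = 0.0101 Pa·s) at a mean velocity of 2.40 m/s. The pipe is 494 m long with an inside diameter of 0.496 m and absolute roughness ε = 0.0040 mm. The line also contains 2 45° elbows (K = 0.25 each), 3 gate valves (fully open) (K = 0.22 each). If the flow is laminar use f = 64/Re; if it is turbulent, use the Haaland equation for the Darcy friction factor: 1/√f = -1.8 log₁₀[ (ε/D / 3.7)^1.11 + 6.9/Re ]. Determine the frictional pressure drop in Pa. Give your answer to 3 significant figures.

ΔP ≈ 57500 Pa

Reynolds number Re = ρVD/μ = 1110 · 2.4 · 0.496 / 0.0101 = 1.308e+05.
Re > 4000 → turbulent. Relative roughness ε/D = 4e-06/0.496 = 8.06e-06. Haaland: 1/√f = -1.8 log₁₀[(8.06e-06/3.7)^1.11 + 6.9/1.308e+05] = -1.8 log₁₀[5.2e-07 + 5.27e-05] = 7.692, so f = 0.0169.
Total minor-loss coefficient ΣK = 2·0.25 + 3·0.22 = 1.16.
ΔP = [f·L/D + ΣK]·(ρV²/2) = [0.0169·494/0.496 + 1.16]·(1110·2.4²/2) = [16.83 + 1.16]·3197 = 5.751e+04 Pa.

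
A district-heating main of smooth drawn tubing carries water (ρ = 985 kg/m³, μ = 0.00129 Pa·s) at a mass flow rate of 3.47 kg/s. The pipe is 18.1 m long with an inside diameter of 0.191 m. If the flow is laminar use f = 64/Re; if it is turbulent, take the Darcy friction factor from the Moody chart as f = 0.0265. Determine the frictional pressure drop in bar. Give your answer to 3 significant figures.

A = πD²/4 = π(0.191)²/4 = 0.02865 m²; mean velocity V = ṁ/(ρA) = 3.47/(985 · 0.02865) = 0.123 m/s.
Reynolds number Re = ρVD/μ = 985 · 0.123 · 0.191 / 0.00129 = 1.793e+04.
Re > 4000 → turbulent; use the Moody-chart value f = 0.0265.
Darcy-Weisbach: ΔP = f(L/D)(ρV²/2) = 0.0265·(18.1/0.191)·(985·0.123²/2) = 0.0265·94.76·7.445 = 18.7 Pa.
ΔP = 18.7 Pa = 1.87×10^-4 bar.

ΔP ≈ 1.87×10^-4 bar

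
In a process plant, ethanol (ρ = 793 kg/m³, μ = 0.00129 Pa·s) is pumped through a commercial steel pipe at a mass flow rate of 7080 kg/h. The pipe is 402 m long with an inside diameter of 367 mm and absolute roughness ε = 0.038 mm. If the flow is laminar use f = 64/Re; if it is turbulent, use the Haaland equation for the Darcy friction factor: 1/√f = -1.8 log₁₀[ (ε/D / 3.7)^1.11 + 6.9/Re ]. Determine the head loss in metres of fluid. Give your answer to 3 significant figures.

ṁ = 7080 kg/h = 7080/3600 = 1.967 kg/s.
A = πD²/4 = π(0.367)²/4 = 0.1058 m²; mean velocity V = ṁ/(ρA) = 1.967/(793 · 0.1058) = 0.02344 m/s.
Reynolds number Re = ρVD/μ = 793 · 0.02344 · 0.367 / 0.00129 = 5289.
Re > 4000 → turbulent. Relative roughness ε/D = 3.8e-05/0.367 = 0.000104. Haaland: 1/√f = -1.8 log₁₀[(0.000104/3.7)^1.11 + 6.9/5289] = -1.8 log₁₀[8.83e-06 + 0.0013] = 5.187, so f = 0.03717.
Darcy-Weisbach: ΔP = f(L/D)(ρV²/2) = 0.03717·(402/0.367)·(793·0.02344²/2) = 0.03717·1095·0.2179 = 8.873 Pa.
Head loss h_f = ΔP/(ρg) = 8.873/(793·9.81) = 0.00114 m.

h_f ≈ 0.00114 m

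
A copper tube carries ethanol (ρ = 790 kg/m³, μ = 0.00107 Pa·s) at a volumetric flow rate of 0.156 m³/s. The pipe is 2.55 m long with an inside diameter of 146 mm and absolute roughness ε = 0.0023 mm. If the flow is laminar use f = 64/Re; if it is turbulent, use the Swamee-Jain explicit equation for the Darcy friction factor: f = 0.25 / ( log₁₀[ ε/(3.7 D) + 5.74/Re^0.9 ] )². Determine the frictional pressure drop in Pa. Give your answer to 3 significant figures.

ΔP ≈ 7180 Pa

Cross-sectional area A = πD²/4 = π(0.146)²/4 = 0.01674 m²; mean velocity V = Q/A = 0.156/0.01674 = 9.318 m/s.
Reynolds number Re = ρVD/μ = 790 · 9.318 · 0.146 / 0.00107 = 1.004e+06.
Re > 4000 → turbulent. Relative roughness ε/D = 2.3e-06/0.146 = 1.58e-05. Swamee-Jain: f = 0.25/(log₁₀[1.58e-05/3.7 + 5.74/1.004e+06^0.9])² = 0.25/(log₁₀[4.26e-06 + 2.28e-05])² = 0.25/(-4.568)² = 0.01198.
Darcy-Weisbach: ΔP = f(L/D)(ρV²/2) = 0.01198·(2.55/0.146)·(790·9.318²/2) = 0.01198·17.47·3.43e+04 = 7176 Pa.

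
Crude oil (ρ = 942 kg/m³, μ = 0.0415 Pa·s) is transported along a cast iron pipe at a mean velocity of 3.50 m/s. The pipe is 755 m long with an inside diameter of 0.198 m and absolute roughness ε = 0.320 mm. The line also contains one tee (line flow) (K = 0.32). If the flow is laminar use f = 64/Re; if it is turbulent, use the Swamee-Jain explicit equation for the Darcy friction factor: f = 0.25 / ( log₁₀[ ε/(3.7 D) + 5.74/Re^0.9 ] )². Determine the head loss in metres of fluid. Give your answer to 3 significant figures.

Reynolds number Re = ρVD/μ = 942 · 3.5 · 0.198 / 0.0415 = 1.573e+04.
Re > 4000 → turbulent. Relative roughness ε/D = 0.00032/0.198 = 0.00162. Swamee-Jain: f = 0.25/(log₁₀[0.00162/3.7 + 5.74/1.573e+04^0.9])² = 0.25/(log₁₀[0.000437 + 0.000959])² = 0.25/(-2.855)² = 0.03067.
Total minor-loss coefficient ΣK = 1·0.32 = 0.32.
ΔP = [f·L/D + ΣK]·(ρV²/2) = [0.03067·755/0.198 + 0.32]·(942·3.5²/2) = [116.9 + 0.32]·5770 = 6.766e+05 Pa.
Head loss h_f = ΔP/(ρg) = 6.766e+05/(942·9.81) = 73.2 m.

h_f ≈ 73.2 m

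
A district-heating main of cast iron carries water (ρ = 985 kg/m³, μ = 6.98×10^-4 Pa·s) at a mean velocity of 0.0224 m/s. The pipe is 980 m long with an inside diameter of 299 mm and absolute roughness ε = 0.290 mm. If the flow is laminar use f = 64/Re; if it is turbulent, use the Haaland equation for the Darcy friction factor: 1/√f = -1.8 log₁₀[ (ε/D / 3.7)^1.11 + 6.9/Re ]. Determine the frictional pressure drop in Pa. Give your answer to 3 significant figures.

Reynolds number Re = ρVD/μ = 985 · 0.0224 · 0.299 / 0.000698 = 9451.
Re > 4000 → turbulent. Relative roughness ε/D = 0.00029/0.299 = 0.00097. Haaland: 1/√f = -1.8 log₁₀[(0.00097/3.7)^1.11 + 6.9/9451] = -1.8 log₁₀[0.000106 + 0.00073] = 5.54, so f = 0.03258.
Darcy-Weisbach: ΔP = f(L/D)(ρV²/2) = 0.03258·(980/0.299)·(985·0.0224²/2) = 0.03258·3278·0.2471 = 26.39 Pa.

ΔP ≈ 26.4 Pa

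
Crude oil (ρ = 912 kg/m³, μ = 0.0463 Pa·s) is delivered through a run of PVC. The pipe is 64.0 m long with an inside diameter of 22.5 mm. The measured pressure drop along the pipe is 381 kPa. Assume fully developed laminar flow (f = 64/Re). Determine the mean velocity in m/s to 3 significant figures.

V ≈ 2.03 m/s

For laminar flow, f = 64/Re with Re = ρVD/μ, so Darcy-Weisbach reduces to ΔP = 32μLV/D². Solving for V: V = ΔP·D²/(32μL) = 3.81e+05·(0.0225)²/(32·0.0463·64) = 2.034 m/s.
Check: Re = ρVD/μ = 912·2.034·0.0225/0.0463 = 901.5 < 2300, so the laminar assumption holds.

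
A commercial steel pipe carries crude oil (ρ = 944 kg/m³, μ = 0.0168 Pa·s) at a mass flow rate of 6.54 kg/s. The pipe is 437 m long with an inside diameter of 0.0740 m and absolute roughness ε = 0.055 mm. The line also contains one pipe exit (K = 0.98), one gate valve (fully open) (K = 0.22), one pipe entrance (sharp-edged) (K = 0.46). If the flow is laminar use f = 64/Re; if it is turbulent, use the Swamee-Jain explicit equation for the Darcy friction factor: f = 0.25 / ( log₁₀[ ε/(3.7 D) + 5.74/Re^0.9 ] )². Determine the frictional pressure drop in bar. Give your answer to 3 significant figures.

A = πD²/4 = π(0.074)²/4 = 0.004301 m²; mean velocity V = ṁ/(ρA) = 6.54/(944 · 0.004301) = 1.611 m/s.
Reynolds number Re = ρVD/μ = 944 · 1.611 · 0.074 / 0.0168 = 6698.
Re > 4000 → turbulent. Relative roughness ε/D = 5.5e-05/0.074 = 0.000743. Swamee-Jain: f = 0.25/(log₁₀[0.000743/3.7 + 5.74/6698^0.9])² = 0.25/(log₁₀[0.000201 + 0.00207])² = 0.25/(-2.644)² = 0.03576.
Total minor-loss coefficient ΣK = 1·0.98 + 1·0.22 + 1·0.46 = 1.66.
ΔP = [f·L/D + ΣK]·(ρV²/2) = [0.03576·437/0.074 + 1.66]·(944·1.611²/2) = [211.2 + 1.66]·1225 = 2.606e+05 Pa.
ΔP = 2.606e+05 Pa = 2.61 bar.

ΔP ≈ 2.61 bar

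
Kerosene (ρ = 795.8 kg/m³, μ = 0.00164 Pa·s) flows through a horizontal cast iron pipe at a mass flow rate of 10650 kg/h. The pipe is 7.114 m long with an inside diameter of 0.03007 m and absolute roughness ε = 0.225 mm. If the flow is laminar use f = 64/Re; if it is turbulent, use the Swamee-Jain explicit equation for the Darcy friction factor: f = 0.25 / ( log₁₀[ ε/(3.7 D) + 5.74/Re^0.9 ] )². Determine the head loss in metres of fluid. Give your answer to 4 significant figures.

ṁ = 10650 kg/h = 10650/3600 = 2.958 kg/s.
A = πD²/4 = π(0.03007)²/4 = 0.0007102 m²; mean velocity V = ṁ/(ρA) = 2.958/(795.8 · 0.0007102) = 5.235 m/s.
Reynolds number Re = ρVD/μ = 795.8 · 5.235 · 0.03007 / 0.00164 = 7.638e+04.
Re > 4000 → turbulent. Relative roughness ε/D = 0.000225/0.03007 = 0.00748. Swamee-Jain: f = 0.25/(log₁₀[0.00748/3.7 + 5.74/7.638e+04^0.9])² = 0.25/(log₁₀[0.00202 + 0.000231])² = 0.25/(-2.647)² = 0.03568.
Darcy-Weisbach: ΔP = f(L/D)(ρV²/2) = 0.03568·(7.114/0.03007)·(795.8·5.235²/2) = 0.03568·236.6·1.09e+04 = 9.203e+04 Pa.
Head loss h_f = ΔP/(ρg) = 9.203e+04/(795.8·9.81) = 11.79 m.

h_f ≈ 11.79 m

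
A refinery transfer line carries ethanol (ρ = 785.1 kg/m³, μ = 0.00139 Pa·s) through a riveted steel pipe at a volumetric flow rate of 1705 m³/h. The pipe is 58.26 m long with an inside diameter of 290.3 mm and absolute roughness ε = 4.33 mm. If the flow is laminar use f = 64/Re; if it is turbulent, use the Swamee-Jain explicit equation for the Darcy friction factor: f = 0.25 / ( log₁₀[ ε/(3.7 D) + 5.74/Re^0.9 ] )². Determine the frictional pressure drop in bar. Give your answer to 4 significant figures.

ΔP ≈ 1.762 bar

Q = 1705 m³/h = 1705/3600 = 0.4736 m³/s.
Cross-sectional area A = πD²/4 = π(0.2903)²/4 = 0.06619 m²; mean velocity V = Q/A = 0.4736/0.06619 = 7.155 m/s.
Reynolds number Re = ρVD/μ = 785.1 · 7.155 · 0.2903 / 0.00139 = 1.173e+06.
Re > 4000 → turbulent. Relative roughness ε/D = 0.00433/0.2903 = 0.0149. Swamee-Jain: f = 0.25/(log₁₀[0.0149/3.7 + 5.74/1.173e+06^0.9])² = 0.25/(log₁₀[0.00403 + 1.98e-05])² = 0.25/(-2.392)² = 0.04368.
Darcy-Weisbach: ΔP = f(L/D)(ρV²/2) = 0.04368·(58.26/0.2903)·(785.1·7.155²/2) = 0.04368·200.7·2.01e+04 = 1.762e+05 Pa.
ΔP = 1.762e+05 Pa = 1.762 bar.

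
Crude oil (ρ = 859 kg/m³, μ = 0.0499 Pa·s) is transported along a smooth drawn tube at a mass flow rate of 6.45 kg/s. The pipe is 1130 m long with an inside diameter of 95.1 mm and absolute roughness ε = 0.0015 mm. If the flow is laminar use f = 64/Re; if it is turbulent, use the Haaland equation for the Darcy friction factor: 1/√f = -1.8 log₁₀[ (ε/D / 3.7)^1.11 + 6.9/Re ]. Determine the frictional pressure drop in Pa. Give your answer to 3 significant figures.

ΔP ≈ 211000 Pa

A = πD²/4 = π(0.0951)²/4 = 0.007103 m²; mean velocity V = ṁ/(ρA) = 6.45/(859 · 0.007103) = 1.057 m/s.
Reynolds number Re = ρVD/μ = 859 · 1.057 · 0.0951 / 0.0499 = 1731.
Re < 2300 → laminar flow, so f = 64/Re = 64/1731 = 0.03698 (the turbulent correlation is not needed).
Darcy-Weisbach: ΔP = f(L/D)(ρV²/2) = 0.03698·(1130/0.0951)·(859·1.057²/2) = 0.03698·1.188e+04·479.9 = 2.109e+05 Pa.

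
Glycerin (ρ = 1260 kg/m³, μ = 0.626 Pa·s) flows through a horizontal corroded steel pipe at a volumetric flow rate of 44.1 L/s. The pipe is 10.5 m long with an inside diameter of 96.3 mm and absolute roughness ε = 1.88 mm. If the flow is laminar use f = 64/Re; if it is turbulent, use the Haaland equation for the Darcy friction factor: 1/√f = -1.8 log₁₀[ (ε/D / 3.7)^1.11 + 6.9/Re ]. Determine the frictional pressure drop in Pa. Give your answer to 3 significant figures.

ΔP ≈ 137000 Pa

Q = 44.1 L/s = 44.1/1000 = 0.0441 m³/s.
Cross-sectional area A = πD²/4 = π(0.0963)²/4 = 0.007284 m²; mean velocity V = Q/A = 0.0441/0.007284 = 6.055 m/s.
Reynolds number Re = ρVD/μ = 1260 · 6.055 · 0.0963 / 0.626 = 1174.
Re < 2300 → laminar flow, so f = 64/Re = 64/1174 = 0.05453 (the turbulent correlation is not needed).
Darcy-Weisbach: ΔP = f(L/D)(ρV²/2) = 0.05453·(10.5/0.0963)·(1260·6.055²/2) = 0.05453·109·2.31e+04 = 1.373e+05 Pa.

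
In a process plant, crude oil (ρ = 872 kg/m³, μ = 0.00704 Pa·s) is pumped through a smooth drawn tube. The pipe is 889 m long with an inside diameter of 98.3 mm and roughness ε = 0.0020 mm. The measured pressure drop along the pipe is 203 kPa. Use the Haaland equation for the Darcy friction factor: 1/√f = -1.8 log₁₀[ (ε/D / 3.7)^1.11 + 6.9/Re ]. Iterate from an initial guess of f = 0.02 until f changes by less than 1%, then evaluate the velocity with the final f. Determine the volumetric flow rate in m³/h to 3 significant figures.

Q ≈ 37.8 m³/h

Rearranging Darcy-Weisbach: V = √(2·ΔP·D/(f·L·ρ)). With ε/D = 2e-06/0.0983 = 2.03e-05, iterate starting from f = 0.02:
  f = 0.02 → V = √(2·2.03e+05·0.0983/(0.02·889·872)) = 1.604 m/s; Re = ρVD/μ = 1.953e+04; f → 0.02593
  f = 0.02593 → V = 1.409 m/s; Re = 1.716e+04; f → 0.02679
  f = 0.02679 → V = 1.386 m/s; Re = 1.688e+04; f → 0.02691
Converged (Δf/f < 1%). With the final f = 0.02691: V = √(2·2.03e+05·0.0983/(0.02691·889·872)) = 1.383 m/s.
Q = V·A = 1.383·(π/4·0.0983²) = 0.0105 m³/s = 37.8 m³/h.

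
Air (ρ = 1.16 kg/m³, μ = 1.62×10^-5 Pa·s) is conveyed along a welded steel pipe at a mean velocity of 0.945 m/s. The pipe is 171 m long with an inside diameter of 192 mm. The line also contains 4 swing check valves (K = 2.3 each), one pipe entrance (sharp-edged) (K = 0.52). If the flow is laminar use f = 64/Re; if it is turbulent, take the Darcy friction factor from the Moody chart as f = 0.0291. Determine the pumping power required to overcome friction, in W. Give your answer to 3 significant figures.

Reynolds number Re = ρVD/μ = 1.16 · 0.945 · 0.192 / 1.62e-05 = 1.299e+04.
Re > 4000 → turbulent; use the Moody-chart value f = 0.0291.
Total minor-loss coefficient ΣK = 4·2.3 + 1·0.52 = 9.72.
ΔP = [f·L/D + ΣK]·(ρV²/2) = [0.0291·171/0.192 + 9.72]·(1.16·0.945²/2) = [25.92 + 9.72]·0.518 = 18.46 Pa.
Q = V·A = 0.945·0.02895 = 0.02736 m³/s.
Pumping power P = QΔP = 0.02736·18.46 = 0.5050 W = 0.505 W.

P ≈ 0.505 W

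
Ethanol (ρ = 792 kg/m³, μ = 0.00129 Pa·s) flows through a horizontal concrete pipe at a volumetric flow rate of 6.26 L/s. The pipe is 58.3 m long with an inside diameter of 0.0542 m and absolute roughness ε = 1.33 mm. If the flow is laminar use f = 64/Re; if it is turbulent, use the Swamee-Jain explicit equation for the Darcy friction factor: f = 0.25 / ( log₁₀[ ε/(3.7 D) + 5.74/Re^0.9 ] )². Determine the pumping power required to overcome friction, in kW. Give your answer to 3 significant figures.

P ≈ 1.05 kW

Q = 6.26 L/s = 6.26/1000 = 0.00626 m³/s.
Cross-sectional area A = πD²/4 = π(0.0542)²/4 = 0.002307 m²; mean velocity V = Q/A = 0.00626/0.002307 = 2.713 m/s.
Reynolds number Re = ρVD/μ = 792 · 2.713 · 0.0542 / 0.00129 = 9.029e+04.
Re > 4000 → turbulent. Relative roughness ε/D = 0.00133/0.0542 = 0.0245. Swamee-Jain: f = 0.25/(log₁₀[0.0245/3.7 + 5.74/9.029e+04^0.9])² = 0.25/(log₁₀[0.00663 + 0.000199])² = 0.25/(-2.166)² = 0.05331.
Darcy-Weisbach: ΔP = f(L/D)(ρV²/2) = 0.05331·(58.3/0.0542)·(792·2.713²/2) = 0.05331·1076·2915 = 1.672e+05 Pa.
Pumping power P = QΔP = 0.00626·1.672e+05 = 1046 W = 1.05 kW.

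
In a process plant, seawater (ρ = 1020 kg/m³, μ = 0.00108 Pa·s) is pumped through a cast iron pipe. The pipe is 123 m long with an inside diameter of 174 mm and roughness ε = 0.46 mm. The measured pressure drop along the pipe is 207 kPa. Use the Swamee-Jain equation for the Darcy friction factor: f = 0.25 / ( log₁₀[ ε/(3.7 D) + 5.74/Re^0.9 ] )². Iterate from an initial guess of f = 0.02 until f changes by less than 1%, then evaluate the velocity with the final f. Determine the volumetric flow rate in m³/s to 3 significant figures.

Q ≈ 0.113 m³/s

Rearranging Darcy-Weisbach: V = √(2·ΔP·D/(f·L·ρ)). With ε/D = 0.00046/0.174 = 0.00264, iterate starting from f = 0.02:
  f = 0.02 → V = √(2·2.07e+05·0.174/(0.02·123·1020)) = 5.358 m/s; Re = ρVD/μ = 8.805e+05; f → 0.02551
  f = 0.02551 → V = 4.745 m/s; Re = 7.797e+05; f → 0.02554
Converged (Δf/f < 1%). With the final f = 0.02554: V = √(2·2.07e+05·0.174/(0.02554·123·1020)) = 4.742 m/s.
Q = V·A = 4.742·(π/4·0.174²) = 0.1128 m³/s = 0.113 m³/s.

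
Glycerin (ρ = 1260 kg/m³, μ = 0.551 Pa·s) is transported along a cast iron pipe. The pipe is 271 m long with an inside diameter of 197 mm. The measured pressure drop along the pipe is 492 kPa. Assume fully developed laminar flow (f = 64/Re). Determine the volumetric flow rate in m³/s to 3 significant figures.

Q ≈ 0.122 m³/s

For laminar flow, f = 64/Re with Re = ρVD/μ, so Darcy-Weisbach reduces to ΔP = 32μLV/D². Solving for V: V = ΔP·D²/(32μL) = 4.92e+05·(0.197)²/(32·0.551·271) = 3.996 m/s.
Check: Re = ρVD/μ = 1260·3.996·0.197/0.551 = 1800 < 2300, so the laminar assumption holds.
Q = V·A = 3.996·(π/4·0.197²) = 0.1218 m³/s = 0.122 m³/s.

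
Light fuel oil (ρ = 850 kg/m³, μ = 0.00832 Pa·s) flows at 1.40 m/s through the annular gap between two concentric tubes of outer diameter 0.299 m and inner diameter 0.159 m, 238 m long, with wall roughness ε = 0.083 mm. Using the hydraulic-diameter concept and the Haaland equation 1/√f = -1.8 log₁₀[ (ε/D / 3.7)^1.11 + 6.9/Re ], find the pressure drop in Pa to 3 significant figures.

Hydraulic diameter D_h = 4A/P = D_o - D_i = 0.299 - 0.159 = 0.14 m.
Re = ρVD_h/μ = 850·1.4·0.14/0.00832 = 2.002e+04.
ε/D_h = 8.3e-05/0.14 = 0.000593; Haaland gives 1/√f = -1.8 log₁₀[6.13e-05+0.000345] = 6.105, so f = 0.02683.
ΔP = f(L/D_h)(ρV²/2) = 0.02683·238/0.14·833 = 3.8e+04 Pa.

ΔP ≈ 38000 Pa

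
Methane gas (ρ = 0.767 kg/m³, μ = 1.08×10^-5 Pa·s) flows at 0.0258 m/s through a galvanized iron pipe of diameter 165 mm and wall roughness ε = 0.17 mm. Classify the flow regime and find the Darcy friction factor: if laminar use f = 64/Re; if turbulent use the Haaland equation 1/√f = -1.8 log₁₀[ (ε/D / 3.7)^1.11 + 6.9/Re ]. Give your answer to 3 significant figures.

Re = ρVD/μ = 0.767·0.0258·0.165/1.08e-05 = 302.3.
Re < 2300 → laminar, so f = 64/Re = 0.2117 (roughness is irrelevant in laminar flow).

f ≈ 0.212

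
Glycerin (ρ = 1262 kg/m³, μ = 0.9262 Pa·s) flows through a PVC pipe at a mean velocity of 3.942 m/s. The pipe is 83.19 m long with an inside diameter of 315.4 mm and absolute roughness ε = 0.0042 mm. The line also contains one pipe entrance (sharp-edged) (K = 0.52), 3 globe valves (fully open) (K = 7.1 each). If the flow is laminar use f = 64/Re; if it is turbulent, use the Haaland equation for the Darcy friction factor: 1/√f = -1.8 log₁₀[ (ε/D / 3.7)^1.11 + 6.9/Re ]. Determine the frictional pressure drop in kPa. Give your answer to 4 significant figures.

Reynolds number Re = ρVD/μ = 1262 · 3.942 · 0.3154 / 0.926 = 1694.
Re < 2300 → laminar flow, so f = 64/Re = 64/1694 = 0.03778 (the turbulent correlation is not needed).
Total minor-loss coefficient ΣK = 1·0.52 + 3·7.1 = 21.8.
ΔP = [f·L/D + ΣK]·(ρV²/2) = [0.03778·83.19/0.3154 + 21.8]·(1262·3.942²/2) = [9.965 + 21.8]·9805 = 3.117e+05 Pa.
ΔP = 3.117e+05 Pa = 311.7 kPa.

ΔP ≈ 311.7 kPa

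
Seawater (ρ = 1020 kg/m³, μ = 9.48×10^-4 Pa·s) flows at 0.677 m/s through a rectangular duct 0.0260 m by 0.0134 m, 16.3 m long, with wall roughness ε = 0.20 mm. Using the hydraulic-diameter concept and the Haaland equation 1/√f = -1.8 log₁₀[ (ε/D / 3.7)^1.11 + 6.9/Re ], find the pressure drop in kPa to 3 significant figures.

Hydraulic diameter D_h = 4A/P = 4·(0.026·0.0134)/(2·(0.026+0.0134)) = 0.001394/0.0788 = 0.01769 m.
Re = ρVD_h/μ = 1020·0.677·0.01769/0.000948 = 1.288e+04.
ε/D_h = 0.0002/0.01769 = 0.0113; Haaland gives 1/√f = -1.8 log₁₀[0.00162+0.000536] = 4.801, so f = 0.04339.
ΔP = f(L/D_h)(ρV²/2) = 0.04339·16.3/0.01769·233.7 = 9347 Pa.
ΔP = 9.35 kPa.

ΔP ≈ 9.35 kPa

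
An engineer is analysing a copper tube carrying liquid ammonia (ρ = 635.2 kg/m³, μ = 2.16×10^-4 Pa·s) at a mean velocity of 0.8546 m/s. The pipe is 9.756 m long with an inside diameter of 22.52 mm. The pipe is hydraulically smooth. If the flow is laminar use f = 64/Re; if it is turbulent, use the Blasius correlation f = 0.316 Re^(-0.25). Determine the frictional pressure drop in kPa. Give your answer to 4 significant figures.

ΔP ≈ 2.059 kPa

Reynolds number Re = ρVD/μ = 635.2 · 0.8546 · 0.02252 / 0.000216 = 5.66e+04.
Re > 4000 → turbulent. Smooth-pipe (Blasius): f = 0.316 Re^(-0.25) = 0.316/(5.66e+04)^0.25 = 0.02049.
Darcy-Weisbach: ΔP = f(L/D)(ρV²/2) = 0.02049·(9.756/0.02252)·(635.2·0.8546²/2) = 0.02049·433.2·232 = 2059 Pa.
ΔP = 2059 Pa = 2.059 kPa.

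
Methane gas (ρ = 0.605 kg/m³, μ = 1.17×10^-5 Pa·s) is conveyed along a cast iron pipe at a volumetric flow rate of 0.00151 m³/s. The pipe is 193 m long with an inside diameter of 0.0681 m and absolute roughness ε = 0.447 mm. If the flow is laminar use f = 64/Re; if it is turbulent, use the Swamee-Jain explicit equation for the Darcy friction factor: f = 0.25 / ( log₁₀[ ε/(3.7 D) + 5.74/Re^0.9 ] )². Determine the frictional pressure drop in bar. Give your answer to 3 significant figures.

Cross-sectional area A = πD²/4 = π(0.0681)²/4 = 0.003642 m²; mean velocity V = Q/A = 0.00151/0.003642 = 0.4146 m/s.
Reynolds number Re = ρVD/μ = 0.605 · 0.4146 · 0.0681 / 1.17e-05 = 1460.
Re < 2300 → laminar flow, so f = 64/Re = 64/1460 = 0.04384 (the turbulent correlation is not needed).
Darcy-Weisbach: ΔP = f(L/D)(ρV²/2) = 0.04384·(193/0.0681)·(0.605·0.4146²/2) = 0.04384·2834·0.05199 = 6.459 Pa.
ΔP = 6.459 Pa = 6.46×10^-5 bar.

ΔP ≈ 6.46×10^-5 bar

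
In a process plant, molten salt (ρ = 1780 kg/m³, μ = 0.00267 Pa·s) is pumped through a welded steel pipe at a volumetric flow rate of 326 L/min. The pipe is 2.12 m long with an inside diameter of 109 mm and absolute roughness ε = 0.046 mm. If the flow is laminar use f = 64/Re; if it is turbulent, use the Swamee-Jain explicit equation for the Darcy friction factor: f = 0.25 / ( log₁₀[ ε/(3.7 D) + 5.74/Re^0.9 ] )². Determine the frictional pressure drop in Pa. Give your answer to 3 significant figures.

Q = 326 L/min = 326/60000 = 0.005433 m³/s.
Cross-sectional area A = πD²/4 = π(0.109)²/4 = 0.009331 m²; mean velocity V = Q/A = 0.005433/0.009331 = 0.5823 m/s.
Reynolds number Re = ρVD/μ = 1780 · 0.5823 · 0.109 / 0.00267 = 4.231e+04.
Re > 4000 → turbulent. Relative roughness ε/D = 4.6e-05/0.109 = 0.000422. Swamee-Jain: f = 0.25/(log₁₀[0.000422/3.7 + 5.74/4.231e+04^0.9])² = 0.25/(log₁₀[0.000114 + 0.000394])² = 0.25/(-3.294)² = 0.02304.
Darcy-Weisbach: ΔP = f(L/D)(ρV²/2) = 0.02304·(2.12/0.109)·(1780·0.5823²/2) = 0.02304·19.45·301.7 = 135.2 Pa.

ΔP ≈ 135 Pa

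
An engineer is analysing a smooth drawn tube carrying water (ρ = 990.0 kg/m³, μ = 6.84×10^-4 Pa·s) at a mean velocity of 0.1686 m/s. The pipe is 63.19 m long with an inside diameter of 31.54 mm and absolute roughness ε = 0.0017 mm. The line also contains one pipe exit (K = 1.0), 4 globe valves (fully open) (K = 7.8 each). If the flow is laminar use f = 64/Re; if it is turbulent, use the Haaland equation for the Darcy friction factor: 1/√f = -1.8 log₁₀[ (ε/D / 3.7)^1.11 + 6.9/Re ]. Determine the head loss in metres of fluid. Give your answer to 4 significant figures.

Reynolds number Re = ρVD/μ = 990 · 0.1686 · 0.03154 / 0.000684 = 7697.
Re > 4000 → turbulent. Relative roughness ε/D = 1.7e-06/0.03154 = 5.39e-05. Haaland: 1/√f = -1.8 log₁₀[(5.39e-05/3.7)^1.11 + 6.9/7697] = -1.8 log₁₀[4.28e-06 + 0.000897] = 5.482, so f = 0.03328.
Total minor-loss coefficient ΣK = 1·1 + 4·7.8 = 32.2.
ΔP = [f·L/D + ΣK]·(ρV²/2) = [0.03328·63.19/0.03154 + 32.2]·(990·0.1686²/2) = [66.67 + 32.2]·14.07 = 1391 Pa.
Head loss h_f = ΔP/(ρg) = 1391/(990·9.81) = 0.1433 m.

h_f ≈ 0.1433 m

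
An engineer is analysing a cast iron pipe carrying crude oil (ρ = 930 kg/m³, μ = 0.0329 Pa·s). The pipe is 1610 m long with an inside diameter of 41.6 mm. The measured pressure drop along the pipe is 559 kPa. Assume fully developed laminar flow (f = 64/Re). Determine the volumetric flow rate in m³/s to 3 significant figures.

Q ≈ 7.76×10^-4 m³/s

For laminar flow, f = 64/Re with Re = ρVD/μ, so Darcy-Weisbach reduces to ΔP = 32μLV/D². Solving for V: V = ΔP·D²/(32μL) = 5.59e+05·(0.0416)²/(32·0.0329·1610) = 0.5707 m/s.
Check: Re = ρVD/μ = 930·0.5707·0.0416/0.0329 = 671.1 < 2300, so the laminar assumption holds.
Q = V·A = 0.5707·(π/4·0.0416²) = 0.0007757 m³/s = 7.76×10^-4 m³/s.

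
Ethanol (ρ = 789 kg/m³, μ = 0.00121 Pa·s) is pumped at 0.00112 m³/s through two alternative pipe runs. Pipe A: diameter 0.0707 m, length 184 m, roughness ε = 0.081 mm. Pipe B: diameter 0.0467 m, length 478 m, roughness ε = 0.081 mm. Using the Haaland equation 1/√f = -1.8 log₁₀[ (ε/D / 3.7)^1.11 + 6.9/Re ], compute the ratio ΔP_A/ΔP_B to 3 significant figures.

Pipe A: V = Q/A = 0.00112/0.003926 = 0.2853 m/s; Re = 1.315e+04; ε/D = 0.00115; Haaland → f = 0.03041; ΔP_A = f(L/D)(ρV²/2) = 2541 Pa.
Pipe B: V = Q/A = 0.00112/0.001713 = 0.6539 m/s; Re = 1.991e+04; ε/D = 0.00173; Haaland → f = 0.02902; ΔP_B = f(L/D)(ρV²/2) = 5.011e+04 Pa.
ΔP_A/ΔP_B = 2541/5.011e+04 = 0.0507.

ΔP_A/ΔP_B ≈ 0.0507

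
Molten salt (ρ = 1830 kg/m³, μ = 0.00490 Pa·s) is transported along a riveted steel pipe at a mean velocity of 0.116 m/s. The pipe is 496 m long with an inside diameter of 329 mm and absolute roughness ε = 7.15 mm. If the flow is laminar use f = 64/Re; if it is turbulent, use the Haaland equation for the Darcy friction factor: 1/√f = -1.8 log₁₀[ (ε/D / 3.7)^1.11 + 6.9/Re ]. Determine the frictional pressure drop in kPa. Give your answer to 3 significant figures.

Reynolds number Re = ρVD/μ = 1830 · 0.116 · 0.329 / 0.0049 = 1.425e+04.
Re > 4000 → turbulent. Relative roughness ε/D = 0.00715/0.329 = 0.0217. Haaland: 1/√f = -1.8 log₁₀[(0.0217/3.7)^1.11 + 6.9/1.425e+04] = -1.8 log₁₀[0.00334 + 0.000484] = 4.352, so f = 0.0528.
Darcy-Weisbach: ΔP = f(L/D)(ρV²/2) = 0.0528·(496/0.329)·(1830·0.116²/2) = 0.0528·1508·12.31 = 980.1 Pa.
ΔP = 980.1 Pa = 0.980 kPa.

ΔP ≈ 0.980 kPa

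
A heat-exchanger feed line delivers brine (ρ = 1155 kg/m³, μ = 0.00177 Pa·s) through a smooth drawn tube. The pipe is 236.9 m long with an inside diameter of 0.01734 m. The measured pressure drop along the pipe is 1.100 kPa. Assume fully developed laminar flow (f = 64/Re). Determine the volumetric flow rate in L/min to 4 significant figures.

For laminar flow, f = 64/Re with Re = ρVD/μ, so Darcy-Weisbach reduces to ΔP = 32μLV/D². Solving for V: V = ΔP·D²/(32μL) = 1100·(0.01734)²/(32·0.00177·236.9) = 0.02465 m/s.
Check: Re = ρVD/μ = 1155·0.02465·0.01734/0.00177 = 278.9 < 2300, so the laminar assumption holds.
Q = V·A = 0.02465·(π/4·0.01734²) = 5.821e-06 m³/s = 0.3493 L/min.

Q ≈ 0.3493 L/min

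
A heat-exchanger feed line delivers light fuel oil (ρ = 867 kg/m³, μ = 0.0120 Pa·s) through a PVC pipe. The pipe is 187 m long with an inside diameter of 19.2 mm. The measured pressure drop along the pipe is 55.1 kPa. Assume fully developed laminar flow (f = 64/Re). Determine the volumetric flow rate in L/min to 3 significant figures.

Q ≈ 4.91 L/min

For laminar flow, f = 64/Re with Re = ρVD/μ, so Darcy-Weisbach reduces to ΔP = 32μLV/D². Solving for V: V = ΔP·D²/(32μL) = 5.51e+04·(0.0192)²/(32·0.012·187) = 0.2829 m/s.
Check: Re = ρVD/μ = 867·0.2829·0.0192/0.012 = 392.4 < 2300, so the laminar assumption holds.
Q = V·A = 0.2829·(π/4·0.0192²) = 8.19e-05 m³/s = 4.91 L/min.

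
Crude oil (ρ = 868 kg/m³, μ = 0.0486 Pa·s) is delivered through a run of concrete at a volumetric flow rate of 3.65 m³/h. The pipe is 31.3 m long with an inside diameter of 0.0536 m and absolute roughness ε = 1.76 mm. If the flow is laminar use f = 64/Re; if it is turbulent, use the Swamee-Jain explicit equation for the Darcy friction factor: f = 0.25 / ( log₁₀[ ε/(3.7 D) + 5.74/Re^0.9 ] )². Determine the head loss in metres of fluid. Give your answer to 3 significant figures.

h_f ≈ 0.894 m

Q = 3.65 m³/h = 3.65/3600 = 0.001014 m³/s.
Cross-sectional area A = πD²/4 = π(0.0536)²/4 = 0.002256 m²; mean velocity V = Q/A = 0.001014/0.002256 = 0.4493 m/s.
Reynolds number Re = ρVD/μ = 868 · 0.4493 · 0.0536 / 0.0486 = 430.1.
Re < 2300 → laminar flow, so f = 64/Re = 64/430.1 = 0.1488 (the turbulent correlation is not needed).
Darcy-Weisbach: ΔP = f(L/D)(ρV²/2) = 0.1488·(31.3/0.0536)·(868·0.4493²/2) = 0.1488·584·87.63 = 7613 Pa.
Head loss h_f = ΔP/(ρg) = 7613/(868·9.81) = 0.894 m.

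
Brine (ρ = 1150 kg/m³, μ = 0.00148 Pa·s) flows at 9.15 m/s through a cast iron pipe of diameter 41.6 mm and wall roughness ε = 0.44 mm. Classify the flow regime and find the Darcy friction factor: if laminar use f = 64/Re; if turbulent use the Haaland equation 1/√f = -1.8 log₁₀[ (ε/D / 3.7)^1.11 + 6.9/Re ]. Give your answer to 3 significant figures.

f ≈ 0.0389

Re = ρVD/μ = 1150·9.15·0.0416/0.00148 = 2.958e+05.
Re > 4000 → turbulent. ε/D = 0.00044/0.0416 = 0.0106; Haaland: 1/√f = -1.8 log₁₀[0.0015 + 2.33e-05] = 5.071, so f = 0.03889.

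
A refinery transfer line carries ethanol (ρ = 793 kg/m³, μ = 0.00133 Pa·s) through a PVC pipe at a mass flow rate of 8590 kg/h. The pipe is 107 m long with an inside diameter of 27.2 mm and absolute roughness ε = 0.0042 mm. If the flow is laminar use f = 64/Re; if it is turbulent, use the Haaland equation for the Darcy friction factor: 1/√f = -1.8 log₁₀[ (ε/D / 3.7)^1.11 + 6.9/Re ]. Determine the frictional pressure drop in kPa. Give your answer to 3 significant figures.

ṁ = 8590 kg/h = 8590/3600 = 2.386 kg/s.
A = πD²/4 = π(0.0272)²/4 = 0.0005811 m²; mean velocity V = ṁ/(ρA) = 2.386/(793 · 0.0005811) = 5.178 m/s.
Reynolds number Re = ρVD/μ = 793 · 5.178 · 0.0272 / 0.00133 = 8.398e+04.
Re > 4000 → turbulent. Relative roughness ε/D = 4.2e-06/0.0272 = 0.000154. Haaland: 1/√f = -1.8 log₁₀[(0.000154/3.7)^1.11 + 6.9/8.398e+04] = -1.8 log₁₀[1.38e-05 + 8.22e-05] = 7.233, so f = 0.01912.
Darcy-Weisbach: ΔP = f(L/D)(ρV²/2) = 0.01912·(107/0.0272)·(793·5.178²/2) = 0.01912·3934·1.063e+04 = 7.996e+05 Pa.
ΔP = 7.996e+05 Pa = 800 kPa.

ΔP ≈ 800 kPa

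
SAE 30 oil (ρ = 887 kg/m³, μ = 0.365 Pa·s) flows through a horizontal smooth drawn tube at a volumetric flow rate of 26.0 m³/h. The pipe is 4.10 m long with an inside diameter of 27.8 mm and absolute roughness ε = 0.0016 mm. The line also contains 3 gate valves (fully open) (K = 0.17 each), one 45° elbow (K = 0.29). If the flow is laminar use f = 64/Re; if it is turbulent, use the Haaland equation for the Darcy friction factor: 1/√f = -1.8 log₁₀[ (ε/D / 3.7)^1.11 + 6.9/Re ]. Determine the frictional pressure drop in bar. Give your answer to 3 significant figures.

ΔP ≈ 7.88 bar

Q = 26.0 m³/h = 26.0/3600 = 0.007222 m³/s.
Cross-sectional area A = πD²/4 = π(0.0278)²/4 = 0.000607 m²; mean velocity V = Q/A = 0.007222/0.000607 = 11.9 m/s.
Reynolds number Re = ρVD/μ = 887 · 11.9 · 0.0278 / 0.365 = 803.8.
Re < 2300 → laminar flow, so f = 64/Re = 64/803.8 = 0.07962 (the turbulent correlation is not needed).
Total minor-loss coefficient ΣK = 3·0.17 + 1·0.29 = 0.8.
ΔP = [f·L/D + ΣK]·(ρV²/2) = [0.07962·4.1/0.0278 + 0.8]·(887·11.9²/2) = [11.74 + 0.8]·6.279e+04 = 7.875e+05 Pa.
ΔP = 7.875e+05 Pa = 7.88 bar.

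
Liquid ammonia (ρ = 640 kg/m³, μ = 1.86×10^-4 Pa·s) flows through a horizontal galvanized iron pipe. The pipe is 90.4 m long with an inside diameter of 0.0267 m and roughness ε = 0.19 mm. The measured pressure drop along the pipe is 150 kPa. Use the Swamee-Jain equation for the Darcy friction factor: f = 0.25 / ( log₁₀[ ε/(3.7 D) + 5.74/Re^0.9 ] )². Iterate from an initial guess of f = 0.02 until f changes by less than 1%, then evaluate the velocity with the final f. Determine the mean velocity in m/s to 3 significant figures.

V ≈ 2.00 m/s

Rearranging Darcy-Weisbach: V = √(2·ΔP·D/(f·L·ρ)). With ε/D = 0.00019/0.0267 = 0.00712, iterate starting from f = 0.02:
  f = 0.02 → V = √(2·1.5e+05·0.0267/(0.02·90.4·640)) = 2.631 m/s; Re = ρVD/μ = 2.417e+05; f → 0.03435
  f = 0.03435 → V = 2.008 m/s; Re = 1.844e+05; f → 0.03447
Converged (Δf/f < 1%). With the final f = 0.03447: V = √(2·1.5e+05·0.0267/(0.03447·90.4·640)) = 2.004 m/s.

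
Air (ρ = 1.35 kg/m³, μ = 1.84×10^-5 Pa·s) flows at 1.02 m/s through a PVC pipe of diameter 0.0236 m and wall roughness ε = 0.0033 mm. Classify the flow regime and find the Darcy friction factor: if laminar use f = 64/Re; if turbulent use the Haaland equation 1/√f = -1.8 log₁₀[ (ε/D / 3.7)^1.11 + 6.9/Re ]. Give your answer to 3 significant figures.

f ≈ 0.0362

Re = ρVD/μ = 1.35·1.02·0.0236/1.84e-05 = 1766.
Re < 2300 → laminar, so f = 64/Re = 0.03624 (roughness is irrelevant in laminar flow).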